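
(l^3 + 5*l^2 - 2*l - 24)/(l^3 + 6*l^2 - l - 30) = (l + 4)/(l + 5)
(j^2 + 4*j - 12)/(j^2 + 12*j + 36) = (j - 2)/(j + 6)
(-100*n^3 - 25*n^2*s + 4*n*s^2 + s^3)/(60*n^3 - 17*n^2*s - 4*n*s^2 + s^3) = (5*n + s)/(-3*n + s)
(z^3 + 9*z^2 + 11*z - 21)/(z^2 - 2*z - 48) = (-z^3 - 9*z^2 - 11*z + 21)/(-z^2 + 2*z + 48)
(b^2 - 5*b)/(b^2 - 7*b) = (b - 5)/(b - 7)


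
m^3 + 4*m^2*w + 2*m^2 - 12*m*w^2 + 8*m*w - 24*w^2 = (m + 2)*(m - 2*w)*(m + 6*w)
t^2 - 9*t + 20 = (t - 5)*(t - 4)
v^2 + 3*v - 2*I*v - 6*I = (v + 3)*(v - 2*I)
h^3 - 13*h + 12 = (h - 3)*(h - 1)*(h + 4)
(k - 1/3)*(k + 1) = k^2 + 2*k/3 - 1/3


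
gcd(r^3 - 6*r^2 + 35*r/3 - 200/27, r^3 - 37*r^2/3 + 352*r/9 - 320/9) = r^2 - 13*r/3 + 40/9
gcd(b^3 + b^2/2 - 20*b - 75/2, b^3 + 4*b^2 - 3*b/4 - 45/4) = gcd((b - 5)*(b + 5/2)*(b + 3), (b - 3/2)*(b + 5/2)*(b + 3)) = b^2 + 11*b/2 + 15/2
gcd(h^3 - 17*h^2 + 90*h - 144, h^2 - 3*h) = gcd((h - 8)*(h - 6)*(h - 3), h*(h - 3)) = h - 3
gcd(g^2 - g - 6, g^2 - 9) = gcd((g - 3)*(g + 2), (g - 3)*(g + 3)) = g - 3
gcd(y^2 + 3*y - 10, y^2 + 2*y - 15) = y + 5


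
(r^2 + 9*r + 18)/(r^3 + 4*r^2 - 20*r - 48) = (r + 3)/(r^2 - 2*r - 8)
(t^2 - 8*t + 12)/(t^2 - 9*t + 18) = (t - 2)/(t - 3)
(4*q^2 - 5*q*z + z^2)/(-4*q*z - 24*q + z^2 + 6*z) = (-q + z)/(z + 6)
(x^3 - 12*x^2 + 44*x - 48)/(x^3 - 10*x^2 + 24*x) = (x - 2)/x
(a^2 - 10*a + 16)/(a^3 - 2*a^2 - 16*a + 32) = (a - 8)/(a^2 - 16)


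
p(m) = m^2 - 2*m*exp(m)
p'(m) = -2*m*exp(m) + 2*m - 2*exp(m)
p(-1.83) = 3.94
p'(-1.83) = -3.39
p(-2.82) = 8.29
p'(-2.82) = -5.42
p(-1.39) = 2.62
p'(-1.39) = -2.59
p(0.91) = -3.69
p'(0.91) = -7.67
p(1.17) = -6.17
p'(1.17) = -11.64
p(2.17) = -33.30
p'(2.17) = -51.19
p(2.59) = -62.34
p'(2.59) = -90.53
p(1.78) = -17.94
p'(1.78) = -29.41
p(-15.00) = 225.00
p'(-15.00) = -30.00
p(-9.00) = 81.00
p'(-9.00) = -18.00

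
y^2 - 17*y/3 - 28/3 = (y - 7)*(y + 4/3)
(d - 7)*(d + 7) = d^2 - 49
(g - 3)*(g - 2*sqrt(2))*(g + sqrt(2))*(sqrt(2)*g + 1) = sqrt(2)*g^4 - 3*sqrt(2)*g^3 - g^3 - 5*sqrt(2)*g^2 + 3*g^2 - 4*g + 15*sqrt(2)*g + 12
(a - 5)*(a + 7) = a^2 + 2*a - 35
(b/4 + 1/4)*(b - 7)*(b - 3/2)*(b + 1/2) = b^4/4 - 7*b^3/4 - 7*b^2/16 + 23*b/8 + 21/16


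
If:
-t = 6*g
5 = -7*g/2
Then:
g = -10/7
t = 60/7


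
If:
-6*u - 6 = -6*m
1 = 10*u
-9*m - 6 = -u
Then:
No Solution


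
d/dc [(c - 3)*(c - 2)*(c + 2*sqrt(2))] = 3*c^2 - 10*c + 4*sqrt(2)*c - 10*sqrt(2) + 6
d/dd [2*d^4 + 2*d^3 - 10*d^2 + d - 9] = 8*d^3 + 6*d^2 - 20*d + 1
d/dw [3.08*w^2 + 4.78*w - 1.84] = 6.16*w + 4.78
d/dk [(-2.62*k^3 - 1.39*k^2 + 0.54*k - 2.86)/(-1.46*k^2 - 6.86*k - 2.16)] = (3.8252*k^4 + 35.9464*k^3 + 27.3014*k^2 - 2.3464*k - 20.786)/(2.1316*k^4 + 20.0312*k^3 + 53.3668*k^2 + 29.6352*k + 4.6656)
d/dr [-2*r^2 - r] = -4*r - 1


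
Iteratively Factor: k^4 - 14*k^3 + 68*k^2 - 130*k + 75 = (k - 3)*(k^3 - 11*k^2 + 35*k - 25) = (k - 5)*(k - 3)*(k^2 - 6*k + 5) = (k - 5)^2*(k - 3)*(k - 1)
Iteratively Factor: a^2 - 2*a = (a)*(a - 2)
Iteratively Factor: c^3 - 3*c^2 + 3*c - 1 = (c - 1)*(c^2 - 2*c + 1) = (c - 1)^2*(c - 1)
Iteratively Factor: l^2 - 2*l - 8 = (l + 2)*(l - 4)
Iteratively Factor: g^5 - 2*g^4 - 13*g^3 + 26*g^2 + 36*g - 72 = (g + 3)*(g^4 - 5*g^3 + 2*g^2 + 20*g - 24) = (g - 3)*(g + 3)*(g^3 - 2*g^2 - 4*g + 8) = (g - 3)*(g + 2)*(g + 3)*(g^2 - 4*g + 4) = (g - 3)*(g - 2)*(g + 2)*(g + 3)*(g - 2)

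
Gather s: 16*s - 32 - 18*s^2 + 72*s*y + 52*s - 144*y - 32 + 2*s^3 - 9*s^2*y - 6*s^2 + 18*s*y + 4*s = 2*s^3 + s^2*(-9*y - 24) + s*(90*y + 72) - 144*y - 64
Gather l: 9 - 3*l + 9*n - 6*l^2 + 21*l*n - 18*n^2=-6*l^2 + l*(21*n - 3) - 18*n^2 + 9*n + 9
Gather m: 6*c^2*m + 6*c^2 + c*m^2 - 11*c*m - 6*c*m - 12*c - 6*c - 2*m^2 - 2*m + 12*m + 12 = 6*c^2 - 18*c + m^2*(c - 2) + m*(6*c^2 - 17*c + 10) + 12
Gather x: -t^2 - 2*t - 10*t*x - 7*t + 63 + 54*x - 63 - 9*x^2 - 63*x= -t^2 - 9*t - 9*x^2 + x*(-10*t - 9)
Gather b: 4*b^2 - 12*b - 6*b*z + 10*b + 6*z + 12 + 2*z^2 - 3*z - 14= 4*b^2 + b*(-6*z - 2) + 2*z^2 + 3*z - 2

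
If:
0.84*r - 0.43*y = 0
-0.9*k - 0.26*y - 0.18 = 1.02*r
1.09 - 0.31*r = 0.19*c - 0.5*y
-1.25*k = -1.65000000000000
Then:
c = 2.59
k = 1.32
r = -0.90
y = -1.75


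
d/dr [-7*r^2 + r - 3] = 1 - 14*r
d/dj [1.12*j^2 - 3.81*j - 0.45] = 2.24*j - 3.81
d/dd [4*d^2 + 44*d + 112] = 8*d + 44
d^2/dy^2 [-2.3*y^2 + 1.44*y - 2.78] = -4.60000000000000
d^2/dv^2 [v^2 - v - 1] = 2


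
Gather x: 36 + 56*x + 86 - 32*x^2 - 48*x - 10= -32*x^2 + 8*x + 112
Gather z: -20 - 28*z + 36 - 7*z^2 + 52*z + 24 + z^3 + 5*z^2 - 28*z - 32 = z^3 - 2*z^2 - 4*z + 8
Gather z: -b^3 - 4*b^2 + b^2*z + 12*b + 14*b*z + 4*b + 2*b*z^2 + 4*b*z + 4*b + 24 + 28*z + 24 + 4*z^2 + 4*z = -b^3 - 4*b^2 + 20*b + z^2*(2*b + 4) + z*(b^2 + 18*b + 32) + 48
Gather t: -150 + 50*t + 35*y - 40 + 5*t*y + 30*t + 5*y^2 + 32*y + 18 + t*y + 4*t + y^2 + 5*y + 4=t*(6*y + 84) + 6*y^2 + 72*y - 168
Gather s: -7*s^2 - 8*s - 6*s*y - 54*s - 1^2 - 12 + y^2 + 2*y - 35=-7*s^2 + s*(-6*y - 62) + y^2 + 2*y - 48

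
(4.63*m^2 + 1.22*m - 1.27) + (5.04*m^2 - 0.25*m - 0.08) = 9.67*m^2 + 0.97*m - 1.35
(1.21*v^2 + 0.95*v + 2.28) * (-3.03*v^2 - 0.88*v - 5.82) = -3.6663*v^4 - 3.9433*v^3 - 14.7866*v^2 - 7.5354*v - 13.2696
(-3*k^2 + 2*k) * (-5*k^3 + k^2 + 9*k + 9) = 15*k^5 - 13*k^4 - 25*k^3 - 9*k^2 + 18*k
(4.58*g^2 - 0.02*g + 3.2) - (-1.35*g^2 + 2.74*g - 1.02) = 5.93*g^2 - 2.76*g + 4.22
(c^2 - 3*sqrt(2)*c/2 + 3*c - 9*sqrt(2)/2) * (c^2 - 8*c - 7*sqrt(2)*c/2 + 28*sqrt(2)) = c^4 - 5*sqrt(2)*c^3 - 5*c^3 - 27*c^2/2 + 25*sqrt(2)*c^2 - 105*c/2 + 120*sqrt(2)*c - 252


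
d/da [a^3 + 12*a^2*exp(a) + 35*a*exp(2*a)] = 12*a^2*exp(a) + 3*a^2 + 70*a*exp(2*a) + 24*a*exp(a) + 35*exp(2*a)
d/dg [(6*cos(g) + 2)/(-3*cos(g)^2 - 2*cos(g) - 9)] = 2*(9*sin(g)^2 - 6*cos(g) + 16)*sin(g)/(3*cos(g)^2 + 2*cos(g) + 9)^2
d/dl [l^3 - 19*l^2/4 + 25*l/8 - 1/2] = 3*l^2 - 19*l/2 + 25/8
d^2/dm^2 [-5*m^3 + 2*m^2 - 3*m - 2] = 4 - 30*m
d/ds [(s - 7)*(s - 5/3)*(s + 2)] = 3*s^2 - 40*s/3 - 17/3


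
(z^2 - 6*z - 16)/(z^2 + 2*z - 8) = (z^2 - 6*z - 16)/(z^2 + 2*z - 8)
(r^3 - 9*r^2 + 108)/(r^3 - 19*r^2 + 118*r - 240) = (r^2 - 3*r - 18)/(r^2 - 13*r + 40)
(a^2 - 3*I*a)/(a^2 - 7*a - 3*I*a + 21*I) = a/(a - 7)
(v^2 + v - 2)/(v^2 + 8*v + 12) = (v - 1)/(v + 6)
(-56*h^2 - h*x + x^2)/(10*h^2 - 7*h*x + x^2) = (-56*h^2 - h*x + x^2)/(10*h^2 - 7*h*x + x^2)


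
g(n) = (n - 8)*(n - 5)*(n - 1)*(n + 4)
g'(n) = (n - 8)*(n - 5)*(n - 1) + (n - 8)*(n - 5)*(n + 4) + (n - 8)*(n - 1)*(n + 4) + (n - 5)*(n - 1)*(n + 4)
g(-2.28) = -422.21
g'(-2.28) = -17.68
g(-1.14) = -343.47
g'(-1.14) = 133.93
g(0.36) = -98.92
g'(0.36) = 166.14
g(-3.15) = -320.55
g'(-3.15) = -231.80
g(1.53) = 65.80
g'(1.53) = 106.92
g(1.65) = 78.12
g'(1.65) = 98.39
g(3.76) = 112.61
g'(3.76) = -62.06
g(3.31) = 133.84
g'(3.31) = -31.48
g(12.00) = 4928.00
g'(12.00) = 2692.00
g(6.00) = -100.00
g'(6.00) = -80.00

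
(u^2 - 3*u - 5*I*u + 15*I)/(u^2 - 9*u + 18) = (u - 5*I)/(u - 6)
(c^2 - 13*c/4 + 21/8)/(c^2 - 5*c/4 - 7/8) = (2*c - 3)/(2*c + 1)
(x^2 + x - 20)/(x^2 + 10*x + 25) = (x - 4)/(x + 5)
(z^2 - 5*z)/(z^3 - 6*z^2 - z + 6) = z*(z - 5)/(z^3 - 6*z^2 - z + 6)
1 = 1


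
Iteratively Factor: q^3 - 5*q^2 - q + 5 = (q - 5)*(q^2 - 1) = (q - 5)*(q - 1)*(q + 1)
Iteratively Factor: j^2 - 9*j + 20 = (j - 4)*(j - 5)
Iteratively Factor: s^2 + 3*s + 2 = (s + 1)*(s + 2)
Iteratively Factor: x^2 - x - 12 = (x + 3)*(x - 4)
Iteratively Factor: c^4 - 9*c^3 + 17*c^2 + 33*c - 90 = (c + 2)*(c^3 - 11*c^2 + 39*c - 45) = (c - 3)*(c + 2)*(c^2 - 8*c + 15) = (c - 5)*(c - 3)*(c + 2)*(c - 3)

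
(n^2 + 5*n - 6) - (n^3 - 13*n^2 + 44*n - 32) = -n^3 + 14*n^2 - 39*n + 26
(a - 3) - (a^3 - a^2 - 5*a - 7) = -a^3 + a^2 + 6*a + 4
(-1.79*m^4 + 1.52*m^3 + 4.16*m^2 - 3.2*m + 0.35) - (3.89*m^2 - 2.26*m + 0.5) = -1.79*m^4 + 1.52*m^3 + 0.27*m^2 - 0.94*m - 0.15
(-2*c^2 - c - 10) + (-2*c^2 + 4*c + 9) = -4*c^2 + 3*c - 1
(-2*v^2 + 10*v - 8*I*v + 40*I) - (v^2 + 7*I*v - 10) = -3*v^2 + 10*v - 15*I*v + 10 + 40*I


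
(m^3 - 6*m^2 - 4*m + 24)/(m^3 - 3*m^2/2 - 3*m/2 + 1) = 2*(m^2 - 4*m - 12)/(2*m^2 + m - 1)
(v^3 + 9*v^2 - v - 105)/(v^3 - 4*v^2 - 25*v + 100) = (v^2 + 4*v - 21)/(v^2 - 9*v + 20)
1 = 1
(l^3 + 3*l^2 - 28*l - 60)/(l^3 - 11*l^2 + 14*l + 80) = (l + 6)/(l - 8)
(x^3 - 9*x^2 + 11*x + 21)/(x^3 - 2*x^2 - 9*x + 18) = (x^2 - 6*x - 7)/(x^2 + x - 6)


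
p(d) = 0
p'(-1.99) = 0.00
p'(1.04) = 0.00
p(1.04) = 0.00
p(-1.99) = 0.00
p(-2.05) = 0.00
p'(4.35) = 0.00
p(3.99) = 0.00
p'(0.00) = 0.00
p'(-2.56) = 0.00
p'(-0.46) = 0.00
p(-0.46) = 0.00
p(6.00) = 0.00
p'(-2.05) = 0.00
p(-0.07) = 0.00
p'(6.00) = 0.00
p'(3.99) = 0.00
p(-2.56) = 0.00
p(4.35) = 0.00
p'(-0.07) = 0.00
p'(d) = 0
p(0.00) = 0.00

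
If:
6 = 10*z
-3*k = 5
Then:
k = -5/3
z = 3/5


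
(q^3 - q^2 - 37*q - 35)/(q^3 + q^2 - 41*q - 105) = (q + 1)/(q + 3)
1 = 1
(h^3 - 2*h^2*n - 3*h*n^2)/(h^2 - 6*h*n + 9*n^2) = h*(h + n)/(h - 3*n)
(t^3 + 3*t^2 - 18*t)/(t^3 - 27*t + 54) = t/(t - 3)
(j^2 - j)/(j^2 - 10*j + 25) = j*(j - 1)/(j^2 - 10*j + 25)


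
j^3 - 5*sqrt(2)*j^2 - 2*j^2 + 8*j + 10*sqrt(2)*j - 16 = (j - 2)*(j - 4*sqrt(2))*(j - sqrt(2))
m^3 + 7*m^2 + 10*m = m*(m + 2)*(m + 5)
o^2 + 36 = (o - 6*I)*(o + 6*I)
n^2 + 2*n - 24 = (n - 4)*(n + 6)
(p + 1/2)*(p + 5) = p^2 + 11*p/2 + 5/2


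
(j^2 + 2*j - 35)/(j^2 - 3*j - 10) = (j + 7)/(j + 2)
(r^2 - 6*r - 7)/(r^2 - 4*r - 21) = (r + 1)/(r + 3)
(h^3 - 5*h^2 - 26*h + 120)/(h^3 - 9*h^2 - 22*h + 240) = (h - 4)/(h - 8)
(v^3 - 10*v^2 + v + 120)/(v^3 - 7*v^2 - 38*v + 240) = (v + 3)/(v + 6)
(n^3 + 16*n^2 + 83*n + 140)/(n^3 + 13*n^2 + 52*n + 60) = (n^2 + 11*n + 28)/(n^2 + 8*n + 12)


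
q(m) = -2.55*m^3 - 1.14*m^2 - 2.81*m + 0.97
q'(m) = -7.65*m^2 - 2.28*m - 2.81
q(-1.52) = 11.56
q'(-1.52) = -17.02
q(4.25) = -227.32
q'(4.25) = -150.68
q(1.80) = -22.65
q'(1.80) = -31.70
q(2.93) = -81.19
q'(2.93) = -75.16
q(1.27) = -9.66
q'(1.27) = -18.04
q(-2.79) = 55.32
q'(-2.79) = -56.00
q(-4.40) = 208.48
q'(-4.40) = -140.88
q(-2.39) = 35.99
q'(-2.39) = -41.06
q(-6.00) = 527.59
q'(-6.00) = -264.53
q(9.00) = -1975.61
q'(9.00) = -642.98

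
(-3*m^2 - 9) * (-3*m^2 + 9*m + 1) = 9*m^4 - 27*m^3 + 24*m^2 - 81*m - 9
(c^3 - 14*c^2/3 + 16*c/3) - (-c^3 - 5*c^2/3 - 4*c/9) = 2*c^3 - 3*c^2 + 52*c/9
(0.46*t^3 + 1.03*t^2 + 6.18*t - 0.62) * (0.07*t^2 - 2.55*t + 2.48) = 0.0322*t^5 - 1.1009*t^4 - 1.0531*t^3 - 13.248*t^2 + 16.9074*t - 1.5376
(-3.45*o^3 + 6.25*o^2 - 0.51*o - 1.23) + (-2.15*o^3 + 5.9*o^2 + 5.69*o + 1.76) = -5.6*o^3 + 12.15*o^2 + 5.18*o + 0.53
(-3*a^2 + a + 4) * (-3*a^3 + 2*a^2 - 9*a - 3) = 9*a^5 - 9*a^4 + 17*a^3 + 8*a^2 - 39*a - 12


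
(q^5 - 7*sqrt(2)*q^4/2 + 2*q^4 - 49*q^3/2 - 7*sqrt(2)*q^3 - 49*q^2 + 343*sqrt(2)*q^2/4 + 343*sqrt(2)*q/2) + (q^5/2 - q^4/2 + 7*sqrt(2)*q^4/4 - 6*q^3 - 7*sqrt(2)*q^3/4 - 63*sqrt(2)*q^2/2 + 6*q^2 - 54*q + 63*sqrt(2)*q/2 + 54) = 3*q^5/2 - 7*sqrt(2)*q^4/4 + 3*q^4/2 - 61*q^3/2 - 35*sqrt(2)*q^3/4 - 43*q^2 + 217*sqrt(2)*q^2/4 - 54*q + 203*sqrt(2)*q + 54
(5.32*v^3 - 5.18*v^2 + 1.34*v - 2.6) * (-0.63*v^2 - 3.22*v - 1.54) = -3.3516*v^5 - 13.867*v^4 + 7.6426*v^3 + 5.3004*v^2 + 6.3084*v + 4.004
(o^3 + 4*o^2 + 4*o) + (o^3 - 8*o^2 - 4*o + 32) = 2*o^3 - 4*o^2 + 32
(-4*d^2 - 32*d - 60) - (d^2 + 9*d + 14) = -5*d^2 - 41*d - 74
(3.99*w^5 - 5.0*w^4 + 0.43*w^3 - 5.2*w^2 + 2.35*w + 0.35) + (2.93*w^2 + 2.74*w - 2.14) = 3.99*w^5 - 5.0*w^4 + 0.43*w^3 - 2.27*w^2 + 5.09*w - 1.79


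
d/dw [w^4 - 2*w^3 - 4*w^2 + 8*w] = 4*w^3 - 6*w^2 - 8*w + 8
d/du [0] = 0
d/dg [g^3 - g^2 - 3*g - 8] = 3*g^2 - 2*g - 3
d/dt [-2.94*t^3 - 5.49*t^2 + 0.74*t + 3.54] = -8.82*t^2 - 10.98*t + 0.74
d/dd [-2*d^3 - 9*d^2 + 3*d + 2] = -6*d^2 - 18*d + 3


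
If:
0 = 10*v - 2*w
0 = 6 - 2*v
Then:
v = 3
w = 15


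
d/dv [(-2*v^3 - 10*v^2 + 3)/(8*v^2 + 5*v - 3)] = (-16*v^4 - 20*v^3 - 32*v^2 + 12*v - 15)/(64*v^4 + 80*v^3 - 23*v^2 - 30*v + 9)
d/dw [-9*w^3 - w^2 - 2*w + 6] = -27*w^2 - 2*w - 2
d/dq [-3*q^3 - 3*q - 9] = -9*q^2 - 3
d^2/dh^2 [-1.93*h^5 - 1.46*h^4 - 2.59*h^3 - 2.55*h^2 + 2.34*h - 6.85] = -38.6*h^3 - 17.52*h^2 - 15.54*h - 5.1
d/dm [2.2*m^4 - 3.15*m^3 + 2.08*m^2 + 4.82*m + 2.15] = 8.8*m^3 - 9.45*m^2 + 4.16*m + 4.82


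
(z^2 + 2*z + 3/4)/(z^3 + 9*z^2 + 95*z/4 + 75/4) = (2*z + 1)/(2*z^2 + 15*z + 25)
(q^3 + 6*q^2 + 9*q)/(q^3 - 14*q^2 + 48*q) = (q^2 + 6*q + 9)/(q^2 - 14*q + 48)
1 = 1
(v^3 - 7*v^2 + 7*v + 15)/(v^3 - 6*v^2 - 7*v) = (v^2 - 8*v + 15)/(v*(v - 7))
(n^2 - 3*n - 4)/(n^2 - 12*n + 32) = (n + 1)/(n - 8)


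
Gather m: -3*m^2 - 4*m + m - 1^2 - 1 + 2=-3*m^2 - 3*m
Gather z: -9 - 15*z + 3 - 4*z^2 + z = -4*z^2 - 14*z - 6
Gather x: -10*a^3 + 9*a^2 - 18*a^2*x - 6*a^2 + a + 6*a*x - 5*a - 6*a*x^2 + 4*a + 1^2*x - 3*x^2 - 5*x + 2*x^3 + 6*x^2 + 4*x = -10*a^3 + 3*a^2 + 2*x^3 + x^2*(3 - 6*a) + x*(-18*a^2 + 6*a)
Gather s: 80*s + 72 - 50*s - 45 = 30*s + 27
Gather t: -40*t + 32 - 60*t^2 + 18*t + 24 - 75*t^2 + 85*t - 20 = -135*t^2 + 63*t + 36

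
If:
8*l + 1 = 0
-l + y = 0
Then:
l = -1/8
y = -1/8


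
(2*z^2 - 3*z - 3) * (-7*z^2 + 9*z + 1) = -14*z^4 + 39*z^3 - 4*z^2 - 30*z - 3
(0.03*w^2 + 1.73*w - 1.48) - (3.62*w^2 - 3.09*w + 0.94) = -3.59*w^2 + 4.82*w - 2.42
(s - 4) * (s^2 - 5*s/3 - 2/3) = s^3 - 17*s^2/3 + 6*s + 8/3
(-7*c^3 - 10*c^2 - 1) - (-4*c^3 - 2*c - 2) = -3*c^3 - 10*c^2 + 2*c + 1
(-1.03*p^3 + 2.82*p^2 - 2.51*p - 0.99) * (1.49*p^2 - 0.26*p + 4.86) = -1.5347*p^5 + 4.4696*p^4 - 9.4789*p^3 + 12.8827*p^2 - 11.9412*p - 4.8114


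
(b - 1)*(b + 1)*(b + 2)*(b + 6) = b^4 + 8*b^3 + 11*b^2 - 8*b - 12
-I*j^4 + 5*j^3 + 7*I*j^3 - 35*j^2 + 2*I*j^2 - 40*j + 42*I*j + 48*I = (j - 8)*(j - I)*(j + 6*I)*(-I*j - I)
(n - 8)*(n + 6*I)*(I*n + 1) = I*n^3 - 5*n^2 - 8*I*n^2 + 40*n + 6*I*n - 48*I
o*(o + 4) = o^2 + 4*o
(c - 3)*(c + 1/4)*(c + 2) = c^3 - 3*c^2/4 - 25*c/4 - 3/2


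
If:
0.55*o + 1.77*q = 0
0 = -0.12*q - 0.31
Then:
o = 8.31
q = -2.58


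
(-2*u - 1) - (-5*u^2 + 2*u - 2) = 5*u^2 - 4*u + 1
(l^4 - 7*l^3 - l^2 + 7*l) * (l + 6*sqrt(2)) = l^5 - 7*l^4 + 6*sqrt(2)*l^4 - 42*sqrt(2)*l^3 - l^3 - 6*sqrt(2)*l^2 + 7*l^2 + 42*sqrt(2)*l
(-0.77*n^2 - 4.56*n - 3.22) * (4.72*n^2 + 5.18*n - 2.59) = -3.6344*n^4 - 25.5118*n^3 - 36.8249*n^2 - 4.8692*n + 8.3398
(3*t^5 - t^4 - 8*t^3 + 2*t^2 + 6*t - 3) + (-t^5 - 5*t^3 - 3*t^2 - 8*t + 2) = 2*t^5 - t^4 - 13*t^3 - t^2 - 2*t - 1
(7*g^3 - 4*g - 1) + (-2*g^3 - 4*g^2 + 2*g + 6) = 5*g^3 - 4*g^2 - 2*g + 5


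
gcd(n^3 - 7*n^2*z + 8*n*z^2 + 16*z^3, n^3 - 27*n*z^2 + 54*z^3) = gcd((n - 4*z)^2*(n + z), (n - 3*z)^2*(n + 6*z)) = 1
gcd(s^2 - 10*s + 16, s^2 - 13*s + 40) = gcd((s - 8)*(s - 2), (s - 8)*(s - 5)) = s - 8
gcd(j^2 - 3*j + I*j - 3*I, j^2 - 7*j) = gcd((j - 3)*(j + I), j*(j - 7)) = 1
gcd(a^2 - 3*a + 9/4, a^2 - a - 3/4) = a - 3/2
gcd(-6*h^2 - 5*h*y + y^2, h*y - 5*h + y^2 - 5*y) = h + y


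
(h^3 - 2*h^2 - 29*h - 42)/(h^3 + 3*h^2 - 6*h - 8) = (h^3 - 2*h^2 - 29*h - 42)/(h^3 + 3*h^2 - 6*h - 8)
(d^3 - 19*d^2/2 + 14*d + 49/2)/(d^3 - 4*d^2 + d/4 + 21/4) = 2*(d - 7)/(2*d - 3)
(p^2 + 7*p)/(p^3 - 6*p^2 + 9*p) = (p + 7)/(p^2 - 6*p + 9)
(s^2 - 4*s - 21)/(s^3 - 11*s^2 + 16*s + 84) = (s + 3)/(s^2 - 4*s - 12)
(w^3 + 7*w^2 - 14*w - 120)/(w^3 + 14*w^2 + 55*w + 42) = (w^2 + w - 20)/(w^2 + 8*w + 7)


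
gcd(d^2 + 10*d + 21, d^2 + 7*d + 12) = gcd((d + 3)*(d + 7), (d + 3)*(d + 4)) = d + 3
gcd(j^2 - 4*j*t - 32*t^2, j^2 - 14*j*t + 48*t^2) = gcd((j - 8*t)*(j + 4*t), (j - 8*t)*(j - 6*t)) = -j + 8*t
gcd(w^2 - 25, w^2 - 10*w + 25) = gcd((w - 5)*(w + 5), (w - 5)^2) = w - 5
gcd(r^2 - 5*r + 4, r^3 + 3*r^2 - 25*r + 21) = r - 1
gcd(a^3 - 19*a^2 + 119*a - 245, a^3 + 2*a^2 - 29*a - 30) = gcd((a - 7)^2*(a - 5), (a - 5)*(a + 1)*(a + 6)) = a - 5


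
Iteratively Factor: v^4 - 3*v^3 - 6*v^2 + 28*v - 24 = (v - 2)*(v^3 - v^2 - 8*v + 12) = (v - 2)*(v + 3)*(v^2 - 4*v + 4) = (v - 2)^2*(v + 3)*(v - 2)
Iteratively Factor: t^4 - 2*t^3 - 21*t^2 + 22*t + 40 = (t + 1)*(t^3 - 3*t^2 - 18*t + 40) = (t + 1)*(t + 4)*(t^2 - 7*t + 10) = (t - 5)*(t + 1)*(t + 4)*(t - 2)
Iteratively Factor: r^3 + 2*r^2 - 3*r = (r + 3)*(r^2 - r) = (r - 1)*(r + 3)*(r)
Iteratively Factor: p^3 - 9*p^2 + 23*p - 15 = (p - 5)*(p^2 - 4*p + 3) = (p - 5)*(p - 3)*(p - 1)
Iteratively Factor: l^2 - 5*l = (l - 5)*(l)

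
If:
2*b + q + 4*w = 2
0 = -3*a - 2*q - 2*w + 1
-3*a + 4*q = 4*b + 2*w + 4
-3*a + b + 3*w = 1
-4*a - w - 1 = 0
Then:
No Solution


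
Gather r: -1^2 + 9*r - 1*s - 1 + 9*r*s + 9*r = r*(9*s + 18) - s - 2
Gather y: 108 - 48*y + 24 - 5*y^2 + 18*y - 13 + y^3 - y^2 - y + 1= y^3 - 6*y^2 - 31*y + 120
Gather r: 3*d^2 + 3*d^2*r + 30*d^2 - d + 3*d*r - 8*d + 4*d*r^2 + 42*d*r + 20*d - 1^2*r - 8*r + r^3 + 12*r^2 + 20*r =33*d^2 + 11*d + r^3 + r^2*(4*d + 12) + r*(3*d^2 + 45*d + 11)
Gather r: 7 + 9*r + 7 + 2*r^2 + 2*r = 2*r^2 + 11*r + 14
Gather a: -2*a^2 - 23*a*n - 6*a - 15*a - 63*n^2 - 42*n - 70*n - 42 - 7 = -2*a^2 + a*(-23*n - 21) - 63*n^2 - 112*n - 49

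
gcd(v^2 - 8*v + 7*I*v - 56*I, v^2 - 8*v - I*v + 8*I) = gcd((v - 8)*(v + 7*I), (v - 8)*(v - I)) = v - 8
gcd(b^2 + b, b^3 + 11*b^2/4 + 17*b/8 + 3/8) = b + 1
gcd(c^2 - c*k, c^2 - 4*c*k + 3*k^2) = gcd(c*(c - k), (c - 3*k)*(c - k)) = c - k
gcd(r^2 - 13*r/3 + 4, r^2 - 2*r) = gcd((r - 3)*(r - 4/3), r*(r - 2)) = 1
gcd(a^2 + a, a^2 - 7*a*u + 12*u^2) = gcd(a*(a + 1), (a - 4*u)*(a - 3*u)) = 1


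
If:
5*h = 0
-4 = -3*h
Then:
No Solution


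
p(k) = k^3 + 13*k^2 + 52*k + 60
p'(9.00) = 529.00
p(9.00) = 2310.00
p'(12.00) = 796.00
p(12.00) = 4284.00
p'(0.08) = 54.10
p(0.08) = 64.24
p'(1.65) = 103.07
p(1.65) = 185.68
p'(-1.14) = 26.26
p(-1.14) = 16.13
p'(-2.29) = 8.19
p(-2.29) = -2.92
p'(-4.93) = -3.27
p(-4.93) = -0.22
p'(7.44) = 411.50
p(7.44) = 1578.31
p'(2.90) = 152.63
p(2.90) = 344.52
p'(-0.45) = 40.91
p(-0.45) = 39.14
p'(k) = 3*k^2 + 26*k + 52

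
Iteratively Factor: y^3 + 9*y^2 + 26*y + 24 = (y + 2)*(y^2 + 7*y + 12) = (y + 2)*(y + 4)*(y + 3)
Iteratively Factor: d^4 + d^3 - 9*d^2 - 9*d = (d - 3)*(d^3 + 4*d^2 + 3*d) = (d - 3)*(d + 3)*(d^2 + d) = d*(d - 3)*(d + 3)*(d + 1)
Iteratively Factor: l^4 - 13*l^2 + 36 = (l - 3)*(l^3 + 3*l^2 - 4*l - 12) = (l - 3)*(l + 3)*(l^2 - 4) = (l - 3)*(l + 2)*(l + 3)*(l - 2)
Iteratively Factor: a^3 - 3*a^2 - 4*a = (a - 4)*(a^2 + a) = (a - 4)*(a + 1)*(a)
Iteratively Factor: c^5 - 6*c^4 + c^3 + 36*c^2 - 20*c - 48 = (c - 3)*(c^4 - 3*c^3 - 8*c^2 + 12*c + 16) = (c - 4)*(c - 3)*(c^3 + c^2 - 4*c - 4) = (c - 4)*(c - 3)*(c - 2)*(c^2 + 3*c + 2) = (c - 4)*(c - 3)*(c - 2)*(c + 2)*(c + 1)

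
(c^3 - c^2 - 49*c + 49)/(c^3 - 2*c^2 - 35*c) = (c^2 + 6*c - 7)/(c*(c + 5))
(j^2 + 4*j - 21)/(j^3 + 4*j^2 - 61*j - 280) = (j - 3)/(j^2 - 3*j - 40)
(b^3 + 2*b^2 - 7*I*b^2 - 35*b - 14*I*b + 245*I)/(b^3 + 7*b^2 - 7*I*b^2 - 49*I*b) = (b - 5)/b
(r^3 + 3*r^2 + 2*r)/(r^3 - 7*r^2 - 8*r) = (r + 2)/(r - 8)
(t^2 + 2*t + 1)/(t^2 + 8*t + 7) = (t + 1)/(t + 7)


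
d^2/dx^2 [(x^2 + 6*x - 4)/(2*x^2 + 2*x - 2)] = (5*x^3 - 9*x^2 + 6*x - 1)/(x^6 + 3*x^5 - 5*x^3 + 3*x - 1)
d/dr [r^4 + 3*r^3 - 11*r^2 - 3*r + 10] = 4*r^3 + 9*r^2 - 22*r - 3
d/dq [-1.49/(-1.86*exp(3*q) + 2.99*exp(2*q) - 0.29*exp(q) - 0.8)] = (-8.3142*exp(2*q) + 8.9102*exp(q) - 0.4321)*exp(q)/(1.86*exp(3*q) - 2.99*exp(2*q) + 0.29*exp(q) + 0.8)^2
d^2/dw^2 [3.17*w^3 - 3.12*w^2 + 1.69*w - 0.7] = 19.02*w - 6.24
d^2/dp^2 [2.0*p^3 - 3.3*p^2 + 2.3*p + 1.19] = 12.0*p - 6.6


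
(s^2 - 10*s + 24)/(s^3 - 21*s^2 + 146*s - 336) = (s - 4)/(s^2 - 15*s + 56)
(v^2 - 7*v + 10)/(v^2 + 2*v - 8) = (v - 5)/(v + 4)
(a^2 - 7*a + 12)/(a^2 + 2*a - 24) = (a - 3)/(a + 6)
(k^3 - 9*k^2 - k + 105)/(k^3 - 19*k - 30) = (k - 7)/(k + 2)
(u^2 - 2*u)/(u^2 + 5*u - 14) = u/(u + 7)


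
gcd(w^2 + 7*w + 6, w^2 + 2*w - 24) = w + 6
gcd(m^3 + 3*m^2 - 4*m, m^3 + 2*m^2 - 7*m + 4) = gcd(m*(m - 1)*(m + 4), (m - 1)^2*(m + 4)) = m^2 + 3*m - 4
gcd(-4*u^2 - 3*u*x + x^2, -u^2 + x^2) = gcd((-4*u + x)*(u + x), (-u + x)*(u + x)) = u + x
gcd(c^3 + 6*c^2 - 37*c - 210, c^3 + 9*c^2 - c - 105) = c^2 + 12*c + 35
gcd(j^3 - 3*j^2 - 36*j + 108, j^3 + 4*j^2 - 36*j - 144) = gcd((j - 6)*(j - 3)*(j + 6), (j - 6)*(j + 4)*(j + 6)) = j^2 - 36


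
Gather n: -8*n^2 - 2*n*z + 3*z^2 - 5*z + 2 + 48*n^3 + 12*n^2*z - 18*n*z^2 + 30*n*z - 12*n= 48*n^3 + n^2*(12*z - 8) + n*(-18*z^2 + 28*z - 12) + 3*z^2 - 5*z + 2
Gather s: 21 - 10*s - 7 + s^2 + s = s^2 - 9*s + 14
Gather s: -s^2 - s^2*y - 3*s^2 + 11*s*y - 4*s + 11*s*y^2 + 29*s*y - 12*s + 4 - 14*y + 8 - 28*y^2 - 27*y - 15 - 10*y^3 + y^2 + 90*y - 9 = s^2*(-y - 4) + s*(11*y^2 + 40*y - 16) - 10*y^3 - 27*y^2 + 49*y - 12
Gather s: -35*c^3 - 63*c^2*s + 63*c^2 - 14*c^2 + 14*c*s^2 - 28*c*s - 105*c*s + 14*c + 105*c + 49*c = -35*c^3 + 49*c^2 + 14*c*s^2 + 168*c + s*(-63*c^2 - 133*c)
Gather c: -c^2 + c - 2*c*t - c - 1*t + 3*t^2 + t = -c^2 - 2*c*t + 3*t^2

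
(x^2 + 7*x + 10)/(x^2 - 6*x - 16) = (x + 5)/(x - 8)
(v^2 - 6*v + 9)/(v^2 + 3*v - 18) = (v - 3)/(v + 6)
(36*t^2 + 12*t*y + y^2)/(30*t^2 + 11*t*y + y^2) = (6*t + y)/(5*t + y)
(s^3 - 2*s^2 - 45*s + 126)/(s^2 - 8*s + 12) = (s^2 + 4*s - 21)/(s - 2)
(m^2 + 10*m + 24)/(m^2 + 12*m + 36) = (m + 4)/(m + 6)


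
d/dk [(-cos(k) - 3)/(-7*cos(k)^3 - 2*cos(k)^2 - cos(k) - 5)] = (45*cos(k) + 65*cos(2*k) + 7*cos(3*k) + 61)*sin(k)/(2*(7*cos(k)^3 + 2*cos(k)^2 + cos(k) + 5)^2)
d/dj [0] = 0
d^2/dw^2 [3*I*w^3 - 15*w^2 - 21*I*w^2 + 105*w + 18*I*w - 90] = 18*I*w - 30 - 42*I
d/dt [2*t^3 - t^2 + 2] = 2*t*(3*t - 1)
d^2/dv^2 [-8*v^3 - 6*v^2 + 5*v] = -48*v - 12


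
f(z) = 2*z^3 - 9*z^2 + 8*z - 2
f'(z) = 6*z^2 - 18*z + 8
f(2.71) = -6.61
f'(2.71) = 3.28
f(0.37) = -0.17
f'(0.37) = 2.16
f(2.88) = -5.83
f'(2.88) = 5.93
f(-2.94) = -154.14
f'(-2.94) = 112.78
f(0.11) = -1.23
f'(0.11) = 6.09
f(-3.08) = -170.45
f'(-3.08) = 120.36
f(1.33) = -2.57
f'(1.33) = -5.33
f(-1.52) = -41.98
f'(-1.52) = 49.22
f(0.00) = -2.00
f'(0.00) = 8.00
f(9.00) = 799.00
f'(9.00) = 332.00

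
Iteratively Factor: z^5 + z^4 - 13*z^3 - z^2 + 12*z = (z + 1)*(z^4 - 13*z^2 + 12*z) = z*(z + 1)*(z^3 - 13*z + 12) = z*(z - 1)*(z + 1)*(z^2 + z - 12) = z*(z - 1)*(z + 1)*(z + 4)*(z - 3)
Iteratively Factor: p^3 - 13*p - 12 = (p + 1)*(p^2 - p - 12) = (p + 1)*(p + 3)*(p - 4)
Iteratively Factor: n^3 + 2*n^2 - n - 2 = (n + 2)*(n^2 - 1) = (n - 1)*(n + 2)*(n + 1)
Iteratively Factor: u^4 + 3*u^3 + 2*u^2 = (u)*(u^3 + 3*u^2 + 2*u) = u^2*(u^2 + 3*u + 2) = u^2*(u + 1)*(u + 2)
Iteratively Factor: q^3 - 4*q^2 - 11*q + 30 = (q - 5)*(q^2 + q - 6) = (q - 5)*(q - 2)*(q + 3)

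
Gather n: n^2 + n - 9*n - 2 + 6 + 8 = n^2 - 8*n + 12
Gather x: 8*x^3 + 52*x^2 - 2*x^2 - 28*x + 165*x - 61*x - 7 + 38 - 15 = 8*x^3 + 50*x^2 + 76*x + 16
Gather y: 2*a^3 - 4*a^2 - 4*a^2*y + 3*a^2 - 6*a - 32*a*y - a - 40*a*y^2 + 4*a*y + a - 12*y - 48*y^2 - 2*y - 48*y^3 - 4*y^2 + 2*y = 2*a^3 - a^2 - 6*a - 48*y^3 + y^2*(-40*a - 52) + y*(-4*a^2 - 28*a - 12)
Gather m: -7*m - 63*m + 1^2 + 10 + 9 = 20 - 70*m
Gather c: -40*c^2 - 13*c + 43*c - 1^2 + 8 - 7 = -40*c^2 + 30*c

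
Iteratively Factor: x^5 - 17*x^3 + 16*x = (x - 1)*(x^4 + x^3 - 16*x^2 - 16*x) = (x - 4)*(x - 1)*(x^3 + 5*x^2 + 4*x) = (x - 4)*(x - 1)*(x + 1)*(x^2 + 4*x) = (x - 4)*(x - 1)*(x + 1)*(x + 4)*(x)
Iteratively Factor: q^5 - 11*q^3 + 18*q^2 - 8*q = (q - 1)*(q^4 + q^3 - 10*q^2 + 8*q) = (q - 1)^2*(q^3 + 2*q^2 - 8*q) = (q - 1)^2*(q + 4)*(q^2 - 2*q) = q*(q - 1)^2*(q + 4)*(q - 2)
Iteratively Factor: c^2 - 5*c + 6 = (c - 3)*(c - 2)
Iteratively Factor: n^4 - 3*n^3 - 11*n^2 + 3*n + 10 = (n - 1)*(n^3 - 2*n^2 - 13*n - 10) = (n - 1)*(n + 2)*(n^2 - 4*n - 5) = (n - 1)*(n + 1)*(n + 2)*(n - 5)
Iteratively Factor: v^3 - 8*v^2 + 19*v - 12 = (v - 4)*(v^2 - 4*v + 3) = (v - 4)*(v - 1)*(v - 3)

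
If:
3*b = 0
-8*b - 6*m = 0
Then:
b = 0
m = 0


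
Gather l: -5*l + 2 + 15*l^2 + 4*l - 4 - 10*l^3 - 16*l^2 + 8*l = -10*l^3 - l^2 + 7*l - 2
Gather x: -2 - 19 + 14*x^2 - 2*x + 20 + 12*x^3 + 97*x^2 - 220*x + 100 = 12*x^3 + 111*x^2 - 222*x + 99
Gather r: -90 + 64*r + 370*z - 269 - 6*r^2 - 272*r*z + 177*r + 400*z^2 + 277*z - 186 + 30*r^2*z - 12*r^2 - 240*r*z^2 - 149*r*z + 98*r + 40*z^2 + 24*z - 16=r^2*(30*z - 18) + r*(-240*z^2 - 421*z + 339) + 440*z^2 + 671*z - 561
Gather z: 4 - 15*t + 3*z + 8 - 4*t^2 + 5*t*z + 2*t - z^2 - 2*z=-4*t^2 - 13*t - z^2 + z*(5*t + 1) + 12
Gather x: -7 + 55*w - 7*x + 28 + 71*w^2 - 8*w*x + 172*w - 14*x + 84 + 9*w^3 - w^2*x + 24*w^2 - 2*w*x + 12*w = 9*w^3 + 95*w^2 + 239*w + x*(-w^2 - 10*w - 21) + 105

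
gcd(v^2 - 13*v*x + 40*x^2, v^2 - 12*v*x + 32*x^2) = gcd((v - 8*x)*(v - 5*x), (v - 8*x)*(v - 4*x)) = -v + 8*x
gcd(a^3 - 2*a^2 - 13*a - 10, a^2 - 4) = a + 2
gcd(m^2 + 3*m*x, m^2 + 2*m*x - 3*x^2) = m + 3*x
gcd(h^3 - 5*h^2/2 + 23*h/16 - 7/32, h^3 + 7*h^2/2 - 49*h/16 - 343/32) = h - 7/4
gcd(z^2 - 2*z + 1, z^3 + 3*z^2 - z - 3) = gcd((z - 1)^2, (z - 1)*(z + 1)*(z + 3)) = z - 1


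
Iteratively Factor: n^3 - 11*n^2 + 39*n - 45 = (n - 5)*(n^2 - 6*n + 9) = (n - 5)*(n - 3)*(n - 3)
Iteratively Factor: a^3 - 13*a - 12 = (a + 1)*(a^2 - a - 12) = (a - 4)*(a + 1)*(a + 3)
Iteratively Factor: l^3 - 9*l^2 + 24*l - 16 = (l - 1)*(l^2 - 8*l + 16) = (l - 4)*(l - 1)*(l - 4)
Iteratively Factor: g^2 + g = (g)*(g + 1)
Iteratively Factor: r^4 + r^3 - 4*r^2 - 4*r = (r + 2)*(r^3 - r^2 - 2*r) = (r + 1)*(r + 2)*(r^2 - 2*r) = r*(r + 1)*(r + 2)*(r - 2)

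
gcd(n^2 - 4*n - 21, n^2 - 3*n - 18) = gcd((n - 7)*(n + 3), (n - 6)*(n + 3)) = n + 3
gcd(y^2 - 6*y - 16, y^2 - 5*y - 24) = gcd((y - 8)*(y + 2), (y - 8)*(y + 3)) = y - 8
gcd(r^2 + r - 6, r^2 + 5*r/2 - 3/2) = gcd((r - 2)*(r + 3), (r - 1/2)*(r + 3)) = r + 3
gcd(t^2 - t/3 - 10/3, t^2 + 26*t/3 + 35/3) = t + 5/3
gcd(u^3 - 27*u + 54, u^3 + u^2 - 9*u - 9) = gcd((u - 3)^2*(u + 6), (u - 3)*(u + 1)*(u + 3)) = u - 3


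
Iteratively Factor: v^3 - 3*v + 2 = (v - 1)*(v^2 + v - 2) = (v - 1)^2*(v + 2)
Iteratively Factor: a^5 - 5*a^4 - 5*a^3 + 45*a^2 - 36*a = (a + 3)*(a^4 - 8*a^3 + 19*a^2 - 12*a) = (a - 1)*(a + 3)*(a^3 - 7*a^2 + 12*a) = a*(a - 1)*(a + 3)*(a^2 - 7*a + 12) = a*(a - 4)*(a - 1)*(a + 3)*(a - 3)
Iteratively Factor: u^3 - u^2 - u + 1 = (u + 1)*(u^2 - 2*u + 1) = (u - 1)*(u + 1)*(u - 1)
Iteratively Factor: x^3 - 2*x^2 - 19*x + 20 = (x - 5)*(x^2 + 3*x - 4) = (x - 5)*(x + 4)*(x - 1)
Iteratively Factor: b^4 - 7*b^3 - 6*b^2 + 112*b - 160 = (b - 5)*(b^3 - 2*b^2 - 16*b + 32) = (b - 5)*(b - 2)*(b^2 - 16) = (b - 5)*(b - 2)*(b + 4)*(b - 4)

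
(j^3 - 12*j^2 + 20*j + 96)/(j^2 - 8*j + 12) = (j^2 - 6*j - 16)/(j - 2)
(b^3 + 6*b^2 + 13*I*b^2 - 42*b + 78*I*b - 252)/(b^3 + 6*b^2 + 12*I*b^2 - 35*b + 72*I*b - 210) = (b + 6*I)/(b + 5*I)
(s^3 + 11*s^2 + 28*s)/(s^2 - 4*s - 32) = s*(s + 7)/(s - 8)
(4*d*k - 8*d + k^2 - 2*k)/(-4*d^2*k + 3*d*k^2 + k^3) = (2 - k)/(k*(d - k))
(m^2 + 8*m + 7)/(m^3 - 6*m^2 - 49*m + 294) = (m + 1)/(m^2 - 13*m + 42)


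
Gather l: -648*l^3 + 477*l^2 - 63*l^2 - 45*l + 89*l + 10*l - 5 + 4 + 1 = -648*l^3 + 414*l^2 + 54*l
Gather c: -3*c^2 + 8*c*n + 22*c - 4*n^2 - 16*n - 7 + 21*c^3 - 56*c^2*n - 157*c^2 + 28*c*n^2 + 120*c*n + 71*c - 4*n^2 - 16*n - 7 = 21*c^3 + c^2*(-56*n - 160) + c*(28*n^2 + 128*n + 93) - 8*n^2 - 32*n - 14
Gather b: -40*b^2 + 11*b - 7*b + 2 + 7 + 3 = -40*b^2 + 4*b + 12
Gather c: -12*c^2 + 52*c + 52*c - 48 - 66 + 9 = -12*c^2 + 104*c - 105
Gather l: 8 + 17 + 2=27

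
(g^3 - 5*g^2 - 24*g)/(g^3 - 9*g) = (g - 8)/(g - 3)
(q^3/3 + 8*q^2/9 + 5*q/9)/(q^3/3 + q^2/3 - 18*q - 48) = q*(3*q^2 + 8*q + 5)/(3*(q^3 + q^2 - 54*q - 144))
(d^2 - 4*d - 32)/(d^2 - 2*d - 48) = (d + 4)/(d + 6)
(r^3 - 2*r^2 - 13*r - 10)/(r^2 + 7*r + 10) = (r^2 - 4*r - 5)/(r + 5)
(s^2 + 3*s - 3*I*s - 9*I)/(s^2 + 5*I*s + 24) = (s + 3)/(s + 8*I)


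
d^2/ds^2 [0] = 0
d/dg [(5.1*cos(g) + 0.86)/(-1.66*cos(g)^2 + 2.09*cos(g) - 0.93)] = (-8.466*cos(g)^2 - 2.8552*cos(g) + 6.5404)*sin(g)/(2.7556*cos(g)^4 - 6.9388*cos(g)^3 + 7.4557*cos(g)^2 - 3.8874*cos(g) + 0.8649)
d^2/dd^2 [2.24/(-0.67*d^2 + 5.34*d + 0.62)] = (-2.011072*d^2 + 16.028544*d + 2.24*(1.34*d - 5.34)*(2.68*d - 10.68) + 1.860992)/(-0.67*d^2 + 5.34*d + 0.62)^3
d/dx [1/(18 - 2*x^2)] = x/(x^2 - 9)^2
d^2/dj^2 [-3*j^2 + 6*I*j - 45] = -6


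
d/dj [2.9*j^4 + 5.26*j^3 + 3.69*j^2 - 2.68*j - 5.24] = 11.6*j^3 + 15.78*j^2 + 7.38*j - 2.68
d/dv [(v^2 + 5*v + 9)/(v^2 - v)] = 3*(-2*v^2 - 6*v + 3)/(v^2*(v^2 - 2*v + 1))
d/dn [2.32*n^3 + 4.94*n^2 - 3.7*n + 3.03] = 6.96*n^2 + 9.88*n - 3.7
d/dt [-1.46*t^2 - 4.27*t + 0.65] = -2.92*t - 4.27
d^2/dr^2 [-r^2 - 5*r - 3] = -2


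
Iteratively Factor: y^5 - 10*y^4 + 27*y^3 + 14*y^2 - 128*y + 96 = (y - 1)*(y^4 - 9*y^3 + 18*y^2 + 32*y - 96) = (y - 4)*(y - 1)*(y^3 - 5*y^2 - 2*y + 24) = (y - 4)*(y - 3)*(y - 1)*(y^2 - 2*y - 8) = (y - 4)*(y - 3)*(y - 1)*(y + 2)*(y - 4)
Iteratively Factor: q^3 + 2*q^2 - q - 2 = (q - 1)*(q^2 + 3*q + 2) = (q - 1)*(q + 2)*(q + 1)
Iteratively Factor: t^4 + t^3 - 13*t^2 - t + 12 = (t + 4)*(t^3 - 3*t^2 - t + 3) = (t - 3)*(t + 4)*(t^2 - 1) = (t - 3)*(t - 1)*(t + 4)*(t + 1)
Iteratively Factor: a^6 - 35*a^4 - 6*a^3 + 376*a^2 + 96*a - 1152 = (a - 4)*(a^5 + 4*a^4 - 19*a^3 - 82*a^2 + 48*a + 288) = (a - 4)*(a + 4)*(a^4 - 19*a^2 - 6*a + 72) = (a - 4)^2*(a + 4)*(a^3 + 4*a^2 - 3*a - 18) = (a - 4)^2*(a + 3)*(a + 4)*(a^2 + a - 6) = (a - 4)^2*(a + 3)^2*(a + 4)*(a - 2)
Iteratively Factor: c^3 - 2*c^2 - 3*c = (c - 3)*(c^2 + c) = c*(c - 3)*(c + 1)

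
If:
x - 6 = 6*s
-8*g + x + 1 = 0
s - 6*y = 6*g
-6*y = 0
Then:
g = -1/4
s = -3/2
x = -3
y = 0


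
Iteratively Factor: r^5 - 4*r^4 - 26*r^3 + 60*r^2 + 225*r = (r - 5)*(r^4 + r^3 - 21*r^2 - 45*r) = (r - 5)*(r + 3)*(r^3 - 2*r^2 - 15*r) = r*(r - 5)*(r + 3)*(r^2 - 2*r - 15) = r*(r - 5)*(r + 3)^2*(r - 5)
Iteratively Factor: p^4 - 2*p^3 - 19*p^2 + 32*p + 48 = (p + 1)*(p^3 - 3*p^2 - 16*p + 48) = (p + 1)*(p + 4)*(p^2 - 7*p + 12) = (p - 3)*(p + 1)*(p + 4)*(p - 4)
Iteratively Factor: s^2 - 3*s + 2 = (s - 2)*(s - 1)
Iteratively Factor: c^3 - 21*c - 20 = (c + 4)*(c^2 - 4*c - 5) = (c + 1)*(c + 4)*(c - 5)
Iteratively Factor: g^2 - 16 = (g + 4)*(g - 4)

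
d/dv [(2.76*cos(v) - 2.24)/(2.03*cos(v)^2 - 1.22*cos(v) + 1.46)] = (5.6028*cos(v)^2 - 9.0944*cos(v) - 1.2968)*sin(v)/(4.1209*cos(v)^4 - 4.9532*cos(v)^3 + 7.416*cos(v)^2 - 3.5624*cos(v) + 2.1316)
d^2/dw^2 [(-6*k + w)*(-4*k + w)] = 2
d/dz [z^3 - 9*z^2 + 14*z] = 3*z^2 - 18*z + 14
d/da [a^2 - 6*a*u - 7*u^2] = 2*a - 6*u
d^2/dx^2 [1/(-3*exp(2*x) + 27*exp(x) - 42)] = (-2*(2*exp(x) - 9)^2*exp(x) + (4*exp(x) - 9)*(exp(2*x) - 9*exp(x) + 14))*exp(x)/(3*(exp(2*x) - 9*exp(x) + 14)^3)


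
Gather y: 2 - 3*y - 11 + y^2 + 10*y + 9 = y^2 + 7*y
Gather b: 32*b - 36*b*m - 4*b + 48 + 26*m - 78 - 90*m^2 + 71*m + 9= b*(28 - 36*m) - 90*m^2 + 97*m - 21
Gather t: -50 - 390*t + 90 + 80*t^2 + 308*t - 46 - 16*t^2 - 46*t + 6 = 64*t^2 - 128*t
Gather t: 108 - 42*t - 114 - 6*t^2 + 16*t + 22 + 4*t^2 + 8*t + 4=-2*t^2 - 18*t + 20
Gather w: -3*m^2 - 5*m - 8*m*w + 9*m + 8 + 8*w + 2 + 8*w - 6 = -3*m^2 + 4*m + w*(16 - 8*m) + 4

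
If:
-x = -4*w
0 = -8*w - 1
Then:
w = -1/8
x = -1/2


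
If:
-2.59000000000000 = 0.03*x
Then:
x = -86.33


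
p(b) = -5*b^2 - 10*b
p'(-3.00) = 20.00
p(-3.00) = -15.00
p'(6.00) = -70.00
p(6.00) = -240.00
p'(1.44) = -24.40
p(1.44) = -24.77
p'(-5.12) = 41.20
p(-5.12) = -79.87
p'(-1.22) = 2.20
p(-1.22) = 4.76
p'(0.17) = -11.70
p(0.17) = -1.84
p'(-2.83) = 18.30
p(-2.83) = -11.74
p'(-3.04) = 20.40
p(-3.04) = -15.81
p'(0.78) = -17.80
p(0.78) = -10.84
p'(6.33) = -73.30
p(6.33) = -263.64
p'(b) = -10*b - 10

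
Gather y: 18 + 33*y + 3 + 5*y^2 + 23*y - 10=5*y^2 + 56*y + 11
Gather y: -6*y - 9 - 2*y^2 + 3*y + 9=-2*y^2 - 3*y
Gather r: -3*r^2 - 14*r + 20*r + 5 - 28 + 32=-3*r^2 + 6*r + 9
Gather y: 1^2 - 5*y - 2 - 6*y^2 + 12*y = -6*y^2 + 7*y - 1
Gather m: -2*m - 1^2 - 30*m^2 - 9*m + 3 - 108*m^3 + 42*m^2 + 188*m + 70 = -108*m^3 + 12*m^2 + 177*m + 72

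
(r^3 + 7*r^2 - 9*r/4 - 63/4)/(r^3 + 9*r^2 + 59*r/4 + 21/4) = (2*r - 3)/(2*r + 1)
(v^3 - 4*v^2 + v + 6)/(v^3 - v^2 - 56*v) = (-v^3 + 4*v^2 - v - 6)/(v*(-v^2 + v + 56))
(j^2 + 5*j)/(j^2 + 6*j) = (j + 5)/(j + 6)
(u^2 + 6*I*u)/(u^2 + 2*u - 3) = u*(u + 6*I)/(u^2 + 2*u - 3)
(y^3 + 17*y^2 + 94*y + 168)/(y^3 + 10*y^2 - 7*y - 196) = (y^2 + 10*y + 24)/(y^2 + 3*y - 28)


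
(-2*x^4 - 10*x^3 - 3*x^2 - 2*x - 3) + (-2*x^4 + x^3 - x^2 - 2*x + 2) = -4*x^4 - 9*x^3 - 4*x^2 - 4*x - 1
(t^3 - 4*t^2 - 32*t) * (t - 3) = t^4 - 7*t^3 - 20*t^2 + 96*t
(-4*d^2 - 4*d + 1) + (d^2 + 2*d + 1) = -3*d^2 - 2*d + 2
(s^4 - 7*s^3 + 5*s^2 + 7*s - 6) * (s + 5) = s^5 - 2*s^4 - 30*s^3 + 32*s^2 + 29*s - 30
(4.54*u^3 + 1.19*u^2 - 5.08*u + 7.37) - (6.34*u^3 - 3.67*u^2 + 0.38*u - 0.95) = -1.8*u^3 + 4.86*u^2 - 5.46*u + 8.32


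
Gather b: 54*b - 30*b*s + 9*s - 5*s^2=b*(54 - 30*s) - 5*s^2 + 9*s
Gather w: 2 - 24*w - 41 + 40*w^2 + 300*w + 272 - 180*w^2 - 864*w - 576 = -140*w^2 - 588*w - 343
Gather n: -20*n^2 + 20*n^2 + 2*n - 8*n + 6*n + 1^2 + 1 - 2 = 0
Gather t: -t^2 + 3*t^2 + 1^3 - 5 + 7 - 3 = 2*t^2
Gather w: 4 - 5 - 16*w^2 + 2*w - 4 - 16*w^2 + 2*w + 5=-32*w^2 + 4*w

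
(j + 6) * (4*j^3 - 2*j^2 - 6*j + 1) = 4*j^4 + 22*j^3 - 18*j^2 - 35*j + 6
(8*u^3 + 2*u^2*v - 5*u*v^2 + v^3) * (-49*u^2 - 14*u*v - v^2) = -392*u^5 - 210*u^4*v + 209*u^3*v^2 + 19*u^2*v^3 - 9*u*v^4 - v^5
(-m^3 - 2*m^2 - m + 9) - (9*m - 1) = -m^3 - 2*m^2 - 10*m + 10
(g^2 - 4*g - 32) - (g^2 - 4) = -4*g - 28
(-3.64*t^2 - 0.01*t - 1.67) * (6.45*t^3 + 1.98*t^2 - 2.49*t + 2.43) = -23.478*t^5 - 7.2717*t^4 - 1.7277*t^3 - 12.1269*t^2 + 4.134*t - 4.0581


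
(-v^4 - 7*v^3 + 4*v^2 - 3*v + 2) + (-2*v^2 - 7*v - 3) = -v^4 - 7*v^3 + 2*v^2 - 10*v - 1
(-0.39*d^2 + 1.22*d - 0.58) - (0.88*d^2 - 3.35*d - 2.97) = -1.27*d^2 + 4.57*d + 2.39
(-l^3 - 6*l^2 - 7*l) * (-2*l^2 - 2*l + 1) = 2*l^5 + 14*l^4 + 25*l^3 + 8*l^2 - 7*l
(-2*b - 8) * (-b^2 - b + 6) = 2*b^3 + 10*b^2 - 4*b - 48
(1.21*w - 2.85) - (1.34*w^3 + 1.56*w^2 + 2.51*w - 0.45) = -1.34*w^3 - 1.56*w^2 - 1.3*w - 2.4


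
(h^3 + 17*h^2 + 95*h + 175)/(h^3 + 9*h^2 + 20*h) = (h^2 + 12*h + 35)/(h*(h + 4))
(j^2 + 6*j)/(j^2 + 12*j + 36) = j/(j + 6)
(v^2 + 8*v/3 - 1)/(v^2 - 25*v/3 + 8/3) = (v + 3)/(v - 8)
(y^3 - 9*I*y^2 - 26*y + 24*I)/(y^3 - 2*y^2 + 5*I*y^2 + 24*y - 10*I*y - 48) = (y^2 - 6*I*y - 8)/(y^2 + y*(-2 + 8*I) - 16*I)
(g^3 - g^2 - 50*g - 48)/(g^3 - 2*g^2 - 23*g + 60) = (g^3 - g^2 - 50*g - 48)/(g^3 - 2*g^2 - 23*g + 60)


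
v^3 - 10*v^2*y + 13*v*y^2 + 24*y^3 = (v - 8*y)*(v - 3*y)*(v + y)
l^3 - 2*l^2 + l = l*(l - 1)^2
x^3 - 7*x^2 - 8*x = x*(x - 8)*(x + 1)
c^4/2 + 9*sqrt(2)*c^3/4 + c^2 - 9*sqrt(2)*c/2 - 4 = (c/2 + sqrt(2)/2)*(c - sqrt(2))*(c + sqrt(2)/2)*(c + 4*sqrt(2))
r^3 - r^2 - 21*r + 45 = (r - 3)^2*(r + 5)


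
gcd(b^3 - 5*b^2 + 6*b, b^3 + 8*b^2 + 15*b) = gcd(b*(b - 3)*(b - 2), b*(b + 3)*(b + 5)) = b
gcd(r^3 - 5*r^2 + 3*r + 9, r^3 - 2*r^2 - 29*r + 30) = 1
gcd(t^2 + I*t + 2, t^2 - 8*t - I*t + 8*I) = t - I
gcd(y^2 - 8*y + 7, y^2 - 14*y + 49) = y - 7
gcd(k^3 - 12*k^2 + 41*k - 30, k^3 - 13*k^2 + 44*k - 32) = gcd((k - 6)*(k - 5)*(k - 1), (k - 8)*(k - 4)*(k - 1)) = k - 1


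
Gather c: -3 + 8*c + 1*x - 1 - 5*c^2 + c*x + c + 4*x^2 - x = -5*c^2 + c*(x + 9) + 4*x^2 - 4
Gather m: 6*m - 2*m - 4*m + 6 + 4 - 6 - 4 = 0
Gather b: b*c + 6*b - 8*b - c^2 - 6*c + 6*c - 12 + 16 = b*(c - 2) - c^2 + 4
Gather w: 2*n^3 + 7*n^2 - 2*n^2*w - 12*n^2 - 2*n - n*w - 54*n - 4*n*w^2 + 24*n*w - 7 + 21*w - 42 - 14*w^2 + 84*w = 2*n^3 - 5*n^2 - 56*n + w^2*(-4*n - 14) + w*(-2*n^2 + 23*n + 105) - 49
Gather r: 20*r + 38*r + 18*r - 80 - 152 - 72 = 76*r - 304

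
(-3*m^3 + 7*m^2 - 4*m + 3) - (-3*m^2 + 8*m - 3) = -3*m^3 + 10*m^2 - 12*m + 6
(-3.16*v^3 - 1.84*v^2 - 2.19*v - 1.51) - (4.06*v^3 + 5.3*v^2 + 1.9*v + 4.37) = -7.22*v^3 - 7.14*v^2 - 4.09*v - 5.88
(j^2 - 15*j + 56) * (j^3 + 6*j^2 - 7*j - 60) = j^5 - 9*j^4 - 41*j^3 + 381*j^2 + 508*j - 3360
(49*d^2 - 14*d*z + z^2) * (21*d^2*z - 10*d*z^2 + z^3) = 1029*d^4*z - 784*d^3*z^2 + 210*d^2*z^3 - 24*d*z^4 + z^5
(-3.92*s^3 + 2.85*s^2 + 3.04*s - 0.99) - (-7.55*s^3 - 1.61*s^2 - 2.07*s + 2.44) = 3.63*s^3 + 4.46*s^2 + 5.11*s - 3.43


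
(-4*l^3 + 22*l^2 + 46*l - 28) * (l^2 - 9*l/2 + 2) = -4*l^5 + 40*l^4 - 61*l^3 - 191*l^2 + 218*l - 56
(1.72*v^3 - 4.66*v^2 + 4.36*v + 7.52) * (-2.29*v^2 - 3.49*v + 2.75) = -3.9388*v^5 + 4.6686*v^4 + 11.009*v^3 - 45.2522*v^2 - 14.2548*v + 20.68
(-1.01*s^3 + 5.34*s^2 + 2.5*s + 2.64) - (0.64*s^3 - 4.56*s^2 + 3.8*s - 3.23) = -1.65*s^3 + 9.9*s^2 - 1.3*s + 5.87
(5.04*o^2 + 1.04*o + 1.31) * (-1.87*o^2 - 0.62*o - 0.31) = -9.4248*o^4 - 5.0696*o^3 - 4.6569*o^2 - 1.1346*o - 0.4061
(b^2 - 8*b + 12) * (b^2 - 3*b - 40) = b^4 - 11*b^3 - 4*b^2 + 284*b - 480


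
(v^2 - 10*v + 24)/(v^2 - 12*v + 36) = (v - 4)/(v - 6)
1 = 1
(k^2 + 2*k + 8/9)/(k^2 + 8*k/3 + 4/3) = (k + 4/3)/(k + 2)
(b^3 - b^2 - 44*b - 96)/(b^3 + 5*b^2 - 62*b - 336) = (b^2 + 7*b + 12)/(b^2 + 13*b + 42)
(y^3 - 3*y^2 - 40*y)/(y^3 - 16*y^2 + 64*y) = (y + 5)/(y - 8)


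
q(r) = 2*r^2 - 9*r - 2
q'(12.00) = 39.00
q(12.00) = 178.00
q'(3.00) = 3.00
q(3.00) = -11.00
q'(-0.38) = -10.52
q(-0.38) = 1.71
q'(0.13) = -8.48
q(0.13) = -3.14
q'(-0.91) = -12.64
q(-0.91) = 7.85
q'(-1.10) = -13.40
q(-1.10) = 10.32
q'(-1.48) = -14.92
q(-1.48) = 15.70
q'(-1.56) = -15.24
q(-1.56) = 16.91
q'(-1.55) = -15.20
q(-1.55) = 16.76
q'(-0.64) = -11.56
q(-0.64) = 4.58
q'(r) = 4*r - 9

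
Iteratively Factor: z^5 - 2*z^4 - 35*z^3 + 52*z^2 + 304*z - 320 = (z + 4)*(z^4 - 6*z^3 - 11*z^2 + 96*z - 80) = (z - 4)*(z + 4)*(z^3 - 2*z^2 - 19*z + 20) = (z - 4)*(z + 4)^2*(z^2 - 6*z + 5) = (z - 5)*(z - 4)*(z + 4)^2*(z - 1)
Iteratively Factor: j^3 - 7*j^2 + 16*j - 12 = (j - 3)*(j^2 - 4*j + 4) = (j - 3)*(j - 2)*(j - 2)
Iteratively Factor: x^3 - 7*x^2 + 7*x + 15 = (x - 5)*(x^2 - 2*x - 3) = (x - 5)*(x + 1)*(x - 3)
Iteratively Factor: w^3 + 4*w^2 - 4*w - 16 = (w - 2)*(w^2 + 6*w + 8) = (w - 2)*(w + 4)*(w + 2)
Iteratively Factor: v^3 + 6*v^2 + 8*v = (v + 4)*(v^2 + 2*v) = (v + 2)*(v + 4)*(v)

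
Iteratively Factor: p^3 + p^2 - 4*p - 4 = (p + 2)*(p^2 - p - 2) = (p - 2)*(p + 2)*(p + 1)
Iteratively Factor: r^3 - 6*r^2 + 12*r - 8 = (r - 2)*(r^2 - 4*r + 4) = (r - 2)^2*(r - 2)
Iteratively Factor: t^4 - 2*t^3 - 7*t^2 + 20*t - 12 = (t - 2)*(t^3 - 7*t + 6) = (t - 2)*(t + 3)*(t^2 - 3*t + 2) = (t - 2)*(t - 1)*(t + 3)*(t - 2)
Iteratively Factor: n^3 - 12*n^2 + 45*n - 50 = (n - 2)*(n^2 - 10*n + 25) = (n - 5)*(n - 2)*(n - 5)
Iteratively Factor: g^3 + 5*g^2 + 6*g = (g + 2)*(g^2 + 3*g) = g*(g + 2)*(g + 3)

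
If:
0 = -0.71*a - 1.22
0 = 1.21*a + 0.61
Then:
No Solution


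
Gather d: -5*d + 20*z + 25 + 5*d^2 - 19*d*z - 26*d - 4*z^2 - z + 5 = 5*d^2 + d*(-19*z - 31) - 4*z^2 + 19*z + 30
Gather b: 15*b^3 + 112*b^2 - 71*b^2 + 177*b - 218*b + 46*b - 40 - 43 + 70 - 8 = 15*b^3 + 41*b^2 + 5*b - 21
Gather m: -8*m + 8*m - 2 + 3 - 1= 0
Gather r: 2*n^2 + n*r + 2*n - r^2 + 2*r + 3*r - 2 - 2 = 2*n^2 + 2*n - r^2 + r*(n + 5) - 4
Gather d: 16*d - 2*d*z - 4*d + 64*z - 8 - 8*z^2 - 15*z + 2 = d*(12 - 2*z) - 8*z^2 + 49*z - 6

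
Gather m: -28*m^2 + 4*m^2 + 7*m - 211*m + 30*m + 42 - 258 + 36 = -24*m^2 - 174*m - 180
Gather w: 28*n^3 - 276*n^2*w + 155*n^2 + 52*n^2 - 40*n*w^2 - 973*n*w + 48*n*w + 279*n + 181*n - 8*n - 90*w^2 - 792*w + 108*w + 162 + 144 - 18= 28*n^3 + 207*n^2 + 452*n + w^2*(-40*n - 90) + w*(-276*n^2 - 925*n - 684) + 288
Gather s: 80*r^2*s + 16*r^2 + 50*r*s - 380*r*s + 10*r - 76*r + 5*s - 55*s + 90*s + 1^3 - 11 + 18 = 16*r^2 - 66*r + s*(80*r^2 - 330*r + 40) + 8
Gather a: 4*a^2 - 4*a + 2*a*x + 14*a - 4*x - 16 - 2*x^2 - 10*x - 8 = 4*a^2 + a*(2*x + 10) - 2*x^2 - 14*x - 24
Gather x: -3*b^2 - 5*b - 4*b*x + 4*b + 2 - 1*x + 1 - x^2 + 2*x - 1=-3*b^2 - b - x^2 + x*(1 - 4*b) + 2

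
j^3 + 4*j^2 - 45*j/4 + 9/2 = (j - 3/2)*(j - 1/2)*(j + 6)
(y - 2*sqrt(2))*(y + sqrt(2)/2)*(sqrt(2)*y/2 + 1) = sqrt(2)*y^3/2 - y^2/2 - 5*sqrt(2)*y/2 - 2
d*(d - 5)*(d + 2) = d^3 - 3*d^2 - 10*d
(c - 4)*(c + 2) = c^2 - 2*c - 8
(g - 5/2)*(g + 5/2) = g^2 - 25/4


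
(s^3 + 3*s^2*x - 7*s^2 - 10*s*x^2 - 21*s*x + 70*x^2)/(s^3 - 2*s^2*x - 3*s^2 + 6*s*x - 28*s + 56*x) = (s + 5*x)/(s + 4)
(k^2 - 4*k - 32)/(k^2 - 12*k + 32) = (k + 4)/(k - 4)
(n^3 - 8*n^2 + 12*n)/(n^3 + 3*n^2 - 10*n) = (n - 6)/(n + 5)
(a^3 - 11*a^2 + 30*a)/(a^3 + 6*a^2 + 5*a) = (a^2 - 11*a + 30)/(a^2 + 6*a + 5)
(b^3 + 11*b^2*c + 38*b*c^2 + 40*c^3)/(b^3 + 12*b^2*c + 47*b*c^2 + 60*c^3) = (b + 2*c)/(b + 3*c)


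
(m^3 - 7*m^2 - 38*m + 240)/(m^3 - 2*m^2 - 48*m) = (m - 5)/m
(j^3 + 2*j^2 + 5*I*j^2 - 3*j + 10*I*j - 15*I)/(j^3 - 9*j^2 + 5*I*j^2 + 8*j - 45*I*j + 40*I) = (j + 3)/(j - 8)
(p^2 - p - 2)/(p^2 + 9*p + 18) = (p^2 - p - 2)/(p^2 + 9*p + 18)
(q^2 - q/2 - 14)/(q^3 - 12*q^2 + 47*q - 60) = (q + 7/2)/(q^2 - 8*q + 15)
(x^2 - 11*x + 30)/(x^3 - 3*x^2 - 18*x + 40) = (x - 6)/(x^2 + 2*x - 8)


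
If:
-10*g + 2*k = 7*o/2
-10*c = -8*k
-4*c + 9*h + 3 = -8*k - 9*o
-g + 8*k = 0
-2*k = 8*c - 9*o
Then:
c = 0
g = 0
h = -1/3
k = 0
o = 0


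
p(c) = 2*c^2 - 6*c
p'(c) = 4*c - 6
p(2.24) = -3.40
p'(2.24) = 2.96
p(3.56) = 3.99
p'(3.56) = 8.24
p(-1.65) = 15.34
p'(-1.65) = -12.60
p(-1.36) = 11.86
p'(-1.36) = -11.44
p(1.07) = -4.13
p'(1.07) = -1.72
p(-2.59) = 28.96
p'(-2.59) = -16.36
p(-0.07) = 0.43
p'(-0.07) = -6.28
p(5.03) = 20.42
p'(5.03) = 14.12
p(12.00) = 216.00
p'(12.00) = 42.00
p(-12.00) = 360.00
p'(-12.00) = -54.00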